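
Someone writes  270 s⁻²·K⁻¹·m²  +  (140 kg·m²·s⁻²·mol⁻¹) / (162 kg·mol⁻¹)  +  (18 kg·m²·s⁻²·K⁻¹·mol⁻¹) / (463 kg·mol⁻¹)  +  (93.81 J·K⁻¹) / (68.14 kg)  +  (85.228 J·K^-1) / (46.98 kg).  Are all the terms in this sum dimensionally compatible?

In SI base units:
  270 s⁻²·K⁻¹·m²:  m²·s⁻²·K⁻¹
  (140 kg·m²·s⁻²·mol⁻¹) / (162 kg·mol⁻¹):  [kg·m²·s⁻²·mol⁻¹] / [kg·mol⁻¹] = m²·s⁻²
  (18 kg·m²·s⁻²·K⁻¹·mol⁻¹) / (463 kg·mol⁻¹):  [kg·m²·s⁻²·K⁻¹·mol⁻¹] / [kg·mol⁻¹] = m²·s⁻²·K⁻¹
  (93.81 J·K⁻¹) / (68.14 kg):  [kg·m²·s⁻²·K⁻¹] / [kg] = m²·s⁻²·K⁻¹
  (85.228 J·K^-1) / (46.98 kg):  [kg·m²·s⁻²·K⁻¹] / [kg] = m²·s⁻²·K⁻¹
The terms do not share a single dimension (m²·s⁻² vs m²·s⁻²·K⁻¹).

No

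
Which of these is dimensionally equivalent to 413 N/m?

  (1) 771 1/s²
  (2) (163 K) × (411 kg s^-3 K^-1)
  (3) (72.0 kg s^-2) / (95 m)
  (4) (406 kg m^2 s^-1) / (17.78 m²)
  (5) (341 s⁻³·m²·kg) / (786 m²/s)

Reference: N·m⁻¹ = kg·m·s⁻²·m⁻¹ = kg·s⁻².
Each option:
  (1) s⁻²
  (2) [K] · [kg·s⁻³·K⁻¹] = kg·s⁻³
  (3) [kg·s⁻²] / [m] = kg·m⁻¹·s⁻²
  (4) [kg·m²·s⁻¹] / [m²] = kg·s⁻¹
  (5) [kg·m²·s⁻³] / [m²·s⁻¹] = kg·s⁻²  ← same
Only (5) matches kg·s⁻².

(5)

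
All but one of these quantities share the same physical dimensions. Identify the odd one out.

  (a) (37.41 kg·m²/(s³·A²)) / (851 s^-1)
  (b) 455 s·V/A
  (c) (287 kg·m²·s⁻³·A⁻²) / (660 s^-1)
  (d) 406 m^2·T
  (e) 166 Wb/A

Work out the base dimensions of each:
  (a) [kg·m²·s⁻³·A⁻²] / [s⁻¹] = kg·m²·s⁻²·A⁻²
  (b) V·s·A⁻¹ = J·C⁻¹·s·A⁻¹ = kg·m²·s⁻²·A⁻²
  (c) [kg·m²·s⁻³·A⁻²] / [s⁻¹] = kg·m²·s⁻²·A⁻²
  (d) T·m² = Wb·m⁻²·m² = kg·m²·s⁻²·A⁻¹
  (e) Wb·A⁻¹ = V·s·A⁻¹ = kg·m²·s⁻²·A⁻²
All reduce to kg·m²·s⁻²·A⁻² except (d), which is kg·m²·s⁻²·A⁻¹.

(d)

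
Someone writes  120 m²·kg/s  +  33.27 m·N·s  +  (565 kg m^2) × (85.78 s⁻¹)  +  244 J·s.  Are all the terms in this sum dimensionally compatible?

Expand each in SI base units:
  120 m²·kg/s:  kg·m²·s⁻¹
  33.27 m·N·s:  N·m·s = kg·m·s⁻²·m·s = kg·m²·s⁻¹
  (565 kg m^2) × (85.78 s⁻¹):  [kg·m²] · [s⁻¹] = kg·m²·s⁻¹
  244 J·s:  J·s = N·m·s = kg·m²·s⁻¹
Every term reduces to kg·m²·s⁻¹.

Yes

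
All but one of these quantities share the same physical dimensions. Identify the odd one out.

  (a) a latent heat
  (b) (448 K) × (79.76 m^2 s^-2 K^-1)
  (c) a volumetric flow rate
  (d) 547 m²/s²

(c)

Work out the base dimensions of each:
  (a) [latent heat] = m²·s⁻²
  (b) [K] · [m²·s⁻²·K⁻¹] = m²·s⁻²
  (c) [volumetric flow rate] = m³·s⁻¹
  (d) m²·s⁻²
All reduce to m²·s⁻² except (c), which is m³·s⁻¹.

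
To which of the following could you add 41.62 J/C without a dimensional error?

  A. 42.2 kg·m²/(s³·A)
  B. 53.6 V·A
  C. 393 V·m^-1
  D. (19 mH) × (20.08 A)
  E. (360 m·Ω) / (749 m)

Reference: J·C⁻¹ = N·m·(s·A)⁻¹ = kg·m²·s⁻³·A⁻¹.
Each option:
  A. kg·m²·s⁻³·A⁻¹  ← same
  B. V·A = J·C⁻¹·A = kg·m²·s⁻³
  C. V·m⁻¹ = J·C⁻¹·m⁻¹ = kg·m·s⁻³·A⁻¹
  D. [kg·m²·s⁻²·A⁻²] · [A] = kg·m²·s⁻²·A⁻¹
  E. [kg·m³·s⁻³·A⁻²] / [m] = kg·m²·s⁻³·A⁻²
Only A. matches kg·m²·s⁻³·A⁻¹.

A.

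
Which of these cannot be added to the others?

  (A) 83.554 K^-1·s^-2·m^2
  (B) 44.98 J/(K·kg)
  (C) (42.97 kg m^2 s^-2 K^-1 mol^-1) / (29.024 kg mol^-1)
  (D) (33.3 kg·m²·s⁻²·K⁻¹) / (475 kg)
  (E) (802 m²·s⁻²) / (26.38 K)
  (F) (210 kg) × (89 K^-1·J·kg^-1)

Dimensions:
  (A) m²·s⁻²·K⁻¹
  (B) J·kg⁻¹·K⁻¹ = N·m·kg⁻¹·K⁻¹ = m²·s⁻²·K⁻¹
  (C) [kg·m²·s⁻²·K⁻¹·mol⁻¹] / [kg·mol⁻¹] = m²·s⁻²·K⁻¹
  (D) [kg·m²·s⁻²·K⁻¹] / [kg] = m²·s⁻²·K⁻¹
  (E) [m²·s⁻²] / [K] = m²·s⁻²·K⁻¹
  (F) [kg] · [m²·s⁻²·K⁻¹] = kg·m²·s⁻²·K⁻¹
All reduce to m²·s⁻²·K⁻¹ except (F), which is kg·m²·s⁻²·K⁻¹.

(F)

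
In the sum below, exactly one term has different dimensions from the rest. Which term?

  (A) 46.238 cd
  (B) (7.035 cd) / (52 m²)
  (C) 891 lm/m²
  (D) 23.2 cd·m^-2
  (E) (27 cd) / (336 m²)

Dimensions:
  (A) cd
  (B) [cd] / [m²] = m⁻²·cd
  (C) lm·m⁻² = cd·m⁻² = m⁻²·cd
  (D) cd·m⁻² = m⁻²·cd
  (E) [cd] / [m²] = m⁻²·cd
All reduce to m⁻²·cd except (A), which is cd.

(A)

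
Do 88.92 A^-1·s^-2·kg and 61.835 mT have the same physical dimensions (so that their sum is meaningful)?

Yes

Work out the base dimensions of each:
  88.92 A^-1·s^-2·kg:  kg·s⁻²·A⁻¹
  61.835 mT:  T = Wb·m⁻² = kg·s⁻²·A⁻¹
Both are kg·s⁻²·A⁻¹, so they have the same dimensions and can be added.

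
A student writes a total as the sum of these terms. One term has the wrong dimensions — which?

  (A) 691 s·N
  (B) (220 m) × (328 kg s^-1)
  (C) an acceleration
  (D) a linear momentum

Expand each in SI base units:
  (A) N·s = kg·m·s⁻²·s = kg·m·s⁻¹
  (B) [m] · [kg·s⁻¹] = kg·m·s⁻¹
  (C) [acceleration] = m·s⁻²
  (D) [linear momentum] = kg·m·s⁻¹
All reduce to kg·m·s⁻¹ except (C), which is m·s⁻².

(C)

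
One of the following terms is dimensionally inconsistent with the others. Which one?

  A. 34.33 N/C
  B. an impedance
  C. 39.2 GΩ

A.

Work out the base dimensions of each:
  A. N·C⁻¹ = kg·m·s⁻²·(s·A)⁻¹ = kg·m·s⁻³·A⁻¹
  B. [impedance] = kg·m²·s⁻³·A⁻²
  C. Ω = V·A⁻¹ = kg·m²·s⁻³·A⁻²
All reduce to kg·m²·s⁻³·A⁻² except A., which is kg·m·s⁻³·A⁻¹.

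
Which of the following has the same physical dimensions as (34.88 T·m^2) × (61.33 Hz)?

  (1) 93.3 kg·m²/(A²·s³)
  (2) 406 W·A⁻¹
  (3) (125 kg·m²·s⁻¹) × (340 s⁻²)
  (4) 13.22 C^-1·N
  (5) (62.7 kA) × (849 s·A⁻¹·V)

(2)

Reference: [kg·m²·s⁻²·A⁻¹] · [s⁻¹] = kg·m²·s⁻³·A⁻¹.
Each option:
  (1) kg·m²·s⁻³·A⁻²
  (2) W·A⁻¹ = J·s⁻¹·A⁻¹ = kg·m²·s⁻³·A⁻¹  ← same
  (3) [kg·m²·s⁻¹] · [s⁻²] = kg·m²·s⁻³
  (4) N·C⁻¹ = kg·m·s⁻²·(s·A)⁻¹ = kg·m·s⁻³·A⁻¹
  (5) [A] · [kg·m²·s⁻²·A⁻²] = kg·m²·s⁻²·A⁻¹
Only (2) matches kg·m²·s⁻³·A⁻¹.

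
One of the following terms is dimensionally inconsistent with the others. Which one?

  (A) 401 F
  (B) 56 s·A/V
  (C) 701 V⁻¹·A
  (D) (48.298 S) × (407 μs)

(C)

Work out the base dimensions of each:
  (A) F = C·V⁻¹ = kg⁻¹·m⁻²·s⁴·A²
  (B) A·s·V⁻¹ = A·s·(J·C⁻¹)⁻¹ = kg⁻¹·m⁻²·s⁴·A²
  (C) A·V⁻¹ = A·(J·C⁻¹)⁻¹ = kg⁻¹·m⁻²·s³·A²
  (D) [kg⁻¹·m⁻²·s³·A²] · [s] = kg⁻¹·m⁻²·s⁴·A²
All reduce to kg⁻¹·m⁻²·s⁴·A² except (C), which is kg⁻¹·m⁻²·s³·A².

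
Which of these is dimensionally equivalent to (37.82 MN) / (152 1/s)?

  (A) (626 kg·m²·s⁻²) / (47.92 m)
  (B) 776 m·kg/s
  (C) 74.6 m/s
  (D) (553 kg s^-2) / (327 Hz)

(B)

Reference: [kg·m·s⁻²] / [s⁻¹] = kg·m·s⁻¹.
Each option:
  (A) [kg·m²·s⁻²] / [m] = kg·m·s⁻²
  (B) kg·m·s⁻¹  ← same
  (C) m·s⁻¹
  (D) [kg·s⁻²] / [s⁻¹] = kg·s⁻¹
Only (B) matches kg·m·s⁻¹.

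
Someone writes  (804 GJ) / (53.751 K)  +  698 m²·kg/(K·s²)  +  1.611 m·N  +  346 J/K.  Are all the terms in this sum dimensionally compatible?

Dimensions:
  (804 GJ) / (53.751 K):  [kg·m²·s⁻²] / [K] = kg·m²·s⁻²·K⁻¹
  698 m²·kg/(K·s²):  kg·m²·s⁻²·K⁻¹
  1.611 m·N:  N·m = kg·m·s⁻²·m = kg·m²·s⁻²
  346 J/K:  J·K⁻¹ = N·m·K⁻¹ = kg·m²·s⁻²·K⁻¹
The terms do not share a single dimension (kg·m²·s⁻² vs kg·m²·s⁻²·K⁻¹).

No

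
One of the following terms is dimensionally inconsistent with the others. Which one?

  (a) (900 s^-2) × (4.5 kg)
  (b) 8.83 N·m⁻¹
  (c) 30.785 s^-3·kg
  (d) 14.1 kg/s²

(c)

Reduce each to base SI dimensions:
  (a) [s⁻²] · [kg] = kg·s⁻²
  (b) N·m⁻¹ = kg·m·s⁻²·m⁻¹ = kg·s⁻²
  (c) kg·s⁻³
  (d) kg·s⁻²
All reduce to kg·s⁻² except (c), which is kg·s⁻³.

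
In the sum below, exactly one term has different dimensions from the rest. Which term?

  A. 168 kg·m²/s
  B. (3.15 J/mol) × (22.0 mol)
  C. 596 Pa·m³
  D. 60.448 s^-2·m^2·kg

A.

In SI base units:
  A. kg·m²·s⁻¹
  B. [kg·m²·s⁻²·mol⁻¹] · [mol] = kg·m²·s⁻²
  C. Pa·m³ = N·m⁻²·m³ = kg·m²·s⁻²
  D. kg·m²·s⁻²
All reduce to kg·m²·s⁻² except A., which is kg·m²·s⁻¹.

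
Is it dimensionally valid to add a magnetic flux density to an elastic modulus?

No

In SI base units:
  a magnetic flux density:  [magnetic flux density] = kg·s⁻²·A⁻¹
  an elastic modulus:  [elastic modulus] = kg·m⁻¹·s⁻²
kg·s⁻²·A⁻¹ ≠ kg·m⁻¹·s⁻², so they cannot be added.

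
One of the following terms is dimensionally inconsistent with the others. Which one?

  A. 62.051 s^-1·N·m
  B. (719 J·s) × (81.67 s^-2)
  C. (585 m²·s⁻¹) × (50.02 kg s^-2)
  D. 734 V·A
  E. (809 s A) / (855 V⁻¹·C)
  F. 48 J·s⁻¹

E.

Reduce each to base SI dimensions:
  A. N·m·s⁻¹ = kg·m·s⁻²·m·s⁻¹ = kg·m²·s⁻³
  B. [kg·m²·s⁻¹] · [s⁻²] = kg·m²·s⁻³
  C. [m²·s⁻¹] · [kg·s⁻²] = kg·m²·s⁻³
  D. V·A = J·C⁻¹·A = kg·m²·s⁻³
  E. [s·A] / [kg⁻¹·m⁻²·s⁴·A²] = kg·m²·s⁻³·A⁻¹
  F. J·s⁻¹ = N·m·s⁻¹ = kg·m²·s⁻³
All reduce to kg·m²·s⁻³ except E., which is kg·m²·s⁻³·A⁻¹.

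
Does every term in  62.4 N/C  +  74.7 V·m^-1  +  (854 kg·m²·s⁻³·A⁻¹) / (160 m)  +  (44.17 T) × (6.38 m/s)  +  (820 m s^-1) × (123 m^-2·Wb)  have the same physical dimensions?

Yes

In SI base units:
  62.4 N/C:  N·C⁻¹ = kg·m·s⁻²·(s·A)⁻¹ = kg·m·s⁻³·A⁻¹
  74.7 V·m^-1:  V·m⁻¹ = J·C⁻¹·m⁻¹ = kg·m·s⁻³·A⁻¹
  (854 kg·m²·s⁻³·A⁻¹) / (160 m):  [kg·m²·s⁻³·A⁻¹] / [m] = kg·m·s⁻³·A⁻¹
  (44.17 T) × (6.38 m/s):  [kg·s⁻²·A⁻¹] · [m·s⁻¹] = kg·m·s⁻³·A⁻¹
  (820 m s^-1) × (123 m^-2·Wb):  [m·s⁻¹] · [kg·s⁻²·A⁻¹] = kg·m·s⁻³·A⁻¹
Every term reduces to kg·m·s⁻³·A⁻¹.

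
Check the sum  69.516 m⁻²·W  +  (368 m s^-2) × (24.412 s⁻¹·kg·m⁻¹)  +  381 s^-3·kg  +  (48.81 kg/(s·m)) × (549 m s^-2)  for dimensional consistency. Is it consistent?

Dimensions:
  69.516 m⁻²·W:  W·m⁻² = J·s⁻¹·m⁻² = kg·s⁻³
  (368 m s^-2) × (24.412 s⁻¹·kg·m⁻¹):  [m·s⁻²] · [kg·m⁻¹·s⁻¹] = kg·s⁻³
  381 s^-3·kg:  kg·s⁻³
  (48.81 kg/(s·m)) × (549 m s^-2):  [kg·m⁻¹·s⁻¹] · [m·s⁻²] = kg·s⁻³
Every term reduces to kg·s⁻³.

Yes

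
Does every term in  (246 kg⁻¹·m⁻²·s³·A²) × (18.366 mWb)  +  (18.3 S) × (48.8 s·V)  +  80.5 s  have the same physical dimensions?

No

Dimensions:
  (246 kg⁻¹·m⁻²·s³·A²) × (18.366 mWb):  [kg⁻¹·m⁻²·s³·A²] · [kg·m²·s⁻²·A⁻¹] = s·A
  (18.3 S) × (48.8 s·V):  [kg⁻¹·m⁻²·s³·A²] · [kg·m²·s⁻²·A⁻¹] = s·A
  80.5 s:  s
The terms do not share a single dimension (s vs s·A).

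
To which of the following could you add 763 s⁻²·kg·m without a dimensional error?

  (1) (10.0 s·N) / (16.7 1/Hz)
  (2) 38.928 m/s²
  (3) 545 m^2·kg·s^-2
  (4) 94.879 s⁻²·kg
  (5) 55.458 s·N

(1)

Reference: kg·m·s⁻².
Each option:
  (1) [kg·m·s⁻¹] / [s] = kg·m·s⁻²  ← same
  (2) m·s⁻²
  (3) kg·m²·s⁻²
  (4) kg·s⁻²
  (5) N·s = kg·m·s⁻²·s = kg·m·s⁻¹
Only (1) matches kg·m·s⁻².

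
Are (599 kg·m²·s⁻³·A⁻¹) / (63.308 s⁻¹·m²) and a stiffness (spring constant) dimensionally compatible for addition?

Reduce each to base SI dimensions:
  (599 kg·m²·s⁻³·A⁻¹) / (63.308 s⁻¹·m²):  [kg·m²·s⁻³·A⁻¹] / [m²·s⁻¹] = kg·s⁻²·A⁻¹
  a stiffness (spring constant):  [stiffness (spring constant)] = kg·s⁻²
kg·s⁻²·A⁻¹ ≠ kg·s⁻², so they cannot be added.

No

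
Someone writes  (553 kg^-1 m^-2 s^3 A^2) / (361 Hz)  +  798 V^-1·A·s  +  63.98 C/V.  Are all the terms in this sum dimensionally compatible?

Work out the base dimensions of each:
  (553 kg^-1 m^-2 s^3 A^2) / (361 Hz):  [kg⁻¹·m⁻²·s³·A²] / [s⁻¹] = kg⁻¹·m⁻²·s⁴·A²
  798 V^-1·A·s:  A·s·V⁻¹ = A·s·(J·C⁻¹)⁻¹ = kg⁻¹·m⁻²·s⁴·A²
  63.98 C/V:  C·V⁻¹ = s·A·(J·C⁻¹)⁻¹ = kg⁻¹·m⁻²·s⁴·A²
Every term reduces to kg⁻¹·m⁻²·s⁴·A².

Yes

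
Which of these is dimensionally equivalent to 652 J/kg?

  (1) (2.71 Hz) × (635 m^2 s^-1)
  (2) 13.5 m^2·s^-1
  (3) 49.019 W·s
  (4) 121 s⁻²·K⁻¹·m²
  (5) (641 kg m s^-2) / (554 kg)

Reference: J·kg⁻¹ = N·m·kg⁻¹ = m²·s⁻².
Each option:
  (1) [s⁻¹] · [m²·s⁻¹] = m²·s⁻²  ← same
  (2) m²·s⁻¹
  (3) W·s = J·s⁻¹·s = kg·m²·s⁻²
  (4) m²·s⁻²·K⁻¹
  (5) [kg·m·s⁻²] / [kg] = m·s⁻²
Only (1) matches m²·s⁻².

(1)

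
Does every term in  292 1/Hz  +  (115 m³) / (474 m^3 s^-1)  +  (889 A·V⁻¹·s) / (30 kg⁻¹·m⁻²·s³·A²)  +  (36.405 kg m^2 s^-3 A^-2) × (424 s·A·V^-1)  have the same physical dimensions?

Work out the base dimensions of each:
  292 1/Hz:  Hz⁻¹ = (s⁻¹)⁻¹ = s
  (115 m³) / (474 m^3 s^-1):  [m³] / [m³·s⁻¹] = s
  (889 A·V⁻¹·s) / (30 kg⁻¹·m⁻²·s³·A²):  [kg⁻¹·m⁻²·s⁴·A²] / [kg⁻¹·m⁻²·s³·A²] = s
  (36.405 kg m^2 s^-3 A^-2) × (424 s·A·V^-1):  [kg·m²·s⁻³·A⁻²] · [kg⁻¹·m⁻²·s⁴·A²] = s
Every term reduces to s.

Yes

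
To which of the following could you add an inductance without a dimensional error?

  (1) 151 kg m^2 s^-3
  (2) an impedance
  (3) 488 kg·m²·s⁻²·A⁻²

Reference: [inductance] = kg·m²·s⁻²·A⁻².
Each option:
  (1) kg·m²·s⁻³
  (2) [impedance] = kg·m²·s⁻³·A⁻²
  (3) kg·m²·s⁻²·A⁻²  ← same
Only (3) matches kg·m²·s⁻²·A⁻².

(3)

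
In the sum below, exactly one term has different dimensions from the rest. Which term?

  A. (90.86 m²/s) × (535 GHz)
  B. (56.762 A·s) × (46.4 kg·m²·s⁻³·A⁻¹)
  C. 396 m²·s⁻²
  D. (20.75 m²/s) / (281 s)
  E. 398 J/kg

Reduce each to base SI dimensions:
  A. [m²·s⁻¹] · [s⁻¹] = m²·s⁻²
  B. [s·A] · [kg·m²·s⁻³·A⁻¹] = kg·m²·s⁻²
  C. m²·s⁻²
  D. [m²·s⁻¹] / [s] = m²·s⁻²
  E. J·kg⁻¹ = N·m·kg⁻¹ = m²·s⁻²
All reduce to m²·s⁻² except B., which is kg·m²·s⁻².

B.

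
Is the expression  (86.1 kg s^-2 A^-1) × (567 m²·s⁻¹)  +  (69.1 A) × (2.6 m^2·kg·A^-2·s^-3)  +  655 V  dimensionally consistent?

Expand each in SI base units:
  (86.1 kg s^-2 A^-1) × (567 m²·s⁻¹):  [kg·s⁻²·A⁻¹] · [m²·s⁻¹] = kg·m²·s⁻³·A⁻¹
  (69.1 A) × (2.6 m^2·kg·A^-2·s^-3):  [A] · [kg·m²·s⁻³·A⁻²] = kg·m²·s⁻³·A⁻¹
  655 V:  V = J·C⁻¹ = kg·m²·s⁻³·A⁻¹
Every term reduces to kg·m²·s⁻³·A⁻¹.

Yes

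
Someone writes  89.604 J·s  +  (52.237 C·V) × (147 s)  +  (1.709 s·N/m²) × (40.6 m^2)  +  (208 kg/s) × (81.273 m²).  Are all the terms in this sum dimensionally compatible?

Expand each in SI base units:
  89.604 J·s:  J·s = N·m·s = kg·m²·s⁻¹
  (52.237 C·V) × (147 s):  [kg·m²·s⁻²] · [s] = kg·m²·s⁻¹
  (1.709 s·N/m²) × (40.6 m^2):  [kg·m⁻¹·s⁻¹] · [m²] = kg·m·s⁻¹
  (208 kg/s) × (81.273 m²):  [kg·s⁻¹] · [m²] = kg·m²·s⁻¹
The terms do not share a single dimension (kg·m²·s⁻¹ vs kg·m·s⁻¹).

No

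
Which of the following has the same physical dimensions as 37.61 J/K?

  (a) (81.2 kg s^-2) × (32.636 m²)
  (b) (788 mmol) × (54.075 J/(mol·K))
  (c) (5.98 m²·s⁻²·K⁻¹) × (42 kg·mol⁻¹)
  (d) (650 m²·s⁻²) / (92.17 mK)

(b)

Reference: J·K⁻¹ = N·m·K⁻¹ = kg·m²·s⁻²·K⁻¹.
Each option:
  (a) [kg·s⁻²] · [m²] = kg·m²·s⁻²
  (b) [mol] · [kg·m²·s⁻²·K⁻¹·mol⁻¹] = kg·m²·s⁻²·K⁻¹  ← same
  (c) [m²·s⁻²·K⁻¹] · [kg·mol⁻¹] = kg·m²·s⁻²·K⁻¹·mol⁻¹
  (d) [m²·s⁻²] / [K] = m²·s⁻²·K⁻¹
Only (b) matches kg·m²·s⁻²·K⁻¹.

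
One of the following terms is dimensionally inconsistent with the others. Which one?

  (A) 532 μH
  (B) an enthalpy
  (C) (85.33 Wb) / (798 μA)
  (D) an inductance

Reduce each to base SI dimensions:
  (A) H = V·s·A⁻¹ = kg·m²·s⁻²·A⁻²
  (B) [enthalpy] = kg·m²·s⁻²
  (C) [kg·m²·s⁻²·A⁻¹] / [A] = kg·m²·s⁻²·A⁻²
  (D) [inductance] = kg·m²·s⁻²·A⁻²
All reduce to kg·m²·s⁻²·A⁻² except (B), which is kg·m²·s⁻².

(B)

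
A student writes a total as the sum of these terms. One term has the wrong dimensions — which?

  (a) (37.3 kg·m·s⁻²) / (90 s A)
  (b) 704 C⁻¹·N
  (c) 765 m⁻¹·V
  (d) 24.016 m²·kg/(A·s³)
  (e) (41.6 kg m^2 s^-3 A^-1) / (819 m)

(d)

Work out the base dimensions of each:
  (a) [kg·m·s⁻²] / [s·A] = kg·m·s⁻³·A⁻¹
  (b) N·C⁻¹ = kg·m·s⁻²·(s·A)⁻¹ = kg·m·s⁻³·A⁻¹
  (c) V·m⁻¹ = J·C⁻¹·m⁻¹ = kg·m·s⁻³·A⁻¹
  (d) kg·m²·s⁻³·A⁻¹
  (e) [kg·m²·s⁻³·A⁻¹] / [m] = kg·m·s⁻³·A⁻¹
All reduce to kg·m·s⁻³·A⁻¹ except (d), which is kg·m²·s⁻³·A⁻¹.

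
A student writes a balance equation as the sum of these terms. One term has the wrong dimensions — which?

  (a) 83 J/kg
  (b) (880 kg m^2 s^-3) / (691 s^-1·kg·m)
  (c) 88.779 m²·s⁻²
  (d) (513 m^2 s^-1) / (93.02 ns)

(b)

Dimensions:
  (a) J·kg⁻¹ = N·m·kg⁻¹ = m²·s⁻²
  (b) [kg·m²·s⁻³] / [kg·m·s⁻¹] = m·s⁻²
  (c) m²·s⁻²
  (d) [m²·s⁻¹] / [s] = m²·s⁻²
All reduce to m²·s⁻² except (b), which is m·s⁻².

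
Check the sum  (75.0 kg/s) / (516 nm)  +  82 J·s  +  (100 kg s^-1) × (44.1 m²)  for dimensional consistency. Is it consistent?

Reduce each to base SI dimensions:
  (75.0 kg/s) / (516 nm):  [kg·s⁻¹] / [m] = kg·m⁻¹·s⁻¹
  82 J·s:  J·s = N·m·s = kg·m²·s⁻¹
  (100 kg s^-1) × (44.1 m²):  [kg·s⁻¹] · [m²] = kg·m²·s⁻¹
The terms do not share a single dimension (kg·m²·s⁻¹ vs kg·m⁻¹·s⁻¹).

No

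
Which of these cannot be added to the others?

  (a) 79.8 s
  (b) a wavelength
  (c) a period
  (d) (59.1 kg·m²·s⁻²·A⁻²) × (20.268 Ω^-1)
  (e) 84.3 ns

In SI base units:
  (a) s
  (b) [wavelength] = m
  (c) [period] = s
  (d) [kg·m²·s⁻²·A⁻²] · [kg⁻¹·m⁻²·s³·A²] = s
  (e) s
All reduce to s except (b), which is m.

(b)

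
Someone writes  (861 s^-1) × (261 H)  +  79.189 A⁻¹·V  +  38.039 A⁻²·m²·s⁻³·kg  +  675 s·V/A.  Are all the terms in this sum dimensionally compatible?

Work out the base dimensions of each:
  (861 s^-1) × (261 H):  [s⁻¹] · [kg·m²·s⁻²·A⁻²] = kg·m²·s⁻³·A⁻²
  79.189 A⁻¹·V:  V·A⁻¹ = J·C⁻¹·A⁻¹ = kg·m²·s⁻³·A⁻²
  38.039 A⁻²·m²·s⁻³·kg:  kg·m²·s⁻³·A⁻²
  675 s·V/A:  V·s·A⁻¹ = J·C⁻¹·s·A⁻¹ = kg·m²·s⁻²·A⁻²
The terms do not share a single dimension (kg·m²·s⁻²·A⁻² vs kg·m²·s⁻³·A⁻²).

No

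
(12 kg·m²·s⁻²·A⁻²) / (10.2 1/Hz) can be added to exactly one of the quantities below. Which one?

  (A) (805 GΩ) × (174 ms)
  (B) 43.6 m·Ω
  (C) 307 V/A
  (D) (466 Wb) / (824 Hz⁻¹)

(C)

Reference: [kg·m²·s⁻²·A⁻²] / [s] = kg·m²·s⁻³·A⁻².
Each option:
  (A) [kg·m²·s⁻³·A⁻²] · [s] = kg·m²·s⁻²·A⁻²
  (B) Ω·m = V·A⁻¹·m = kg·m³·s⁻³·A⁻²
  (C) V·A⁻¹ = J·C⁻¹·A⁻¹ = kg·m²·s⁻³·A⁻²  ← same
  (D) [kg·m²·s⁻²·A⁻¹] / [s] = kg·m²·s⁻³·A⁻¹
Only (C) matches kg·m²·s⁻³·A⁻².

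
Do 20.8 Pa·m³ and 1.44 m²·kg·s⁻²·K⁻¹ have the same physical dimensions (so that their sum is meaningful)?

Reduce each to base SI dimensions:
  20.8 Pa·m³:  Pa·m³ = N·m⁻²·m³ = kg·m²·s⁻²
  1.44 m²·kg·s⁻²·K⁻¹:  kg·m²·s⁻²·K⁻¹
kg·m²·s⁻² ≠ kg·m²·s⁻²·K⁻¹, so they cannot be added.

No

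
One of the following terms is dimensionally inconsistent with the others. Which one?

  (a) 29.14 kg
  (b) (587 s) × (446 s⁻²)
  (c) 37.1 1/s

Expand each in SI base units:
  (a) kg
  (b) [s] · [s⁻²] = s⁻¹
  (c) s⁻¹
All reduce to s⁻¹ except (a), which is kg.

(a)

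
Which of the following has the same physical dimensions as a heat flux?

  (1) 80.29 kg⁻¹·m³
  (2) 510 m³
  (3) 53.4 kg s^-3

Reference: [heat flux] = kg·s⁻³.
Each option:
  (1) kg⁻¹·m³
  (2) m³
  (3) kg·s⁻³  ← same
Only (3) matches kg·s⁻³.

(3)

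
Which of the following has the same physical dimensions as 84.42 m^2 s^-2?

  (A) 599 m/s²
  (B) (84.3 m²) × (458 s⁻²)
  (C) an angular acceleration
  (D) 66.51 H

Reference: m²·s⁻².
Each option:
  (A) m·s⁻²
  (B) [m²] · [s⁻²] = m²·s⁻²  ← same
  (C) [angular acceleration] = s⁻²
  (D) H = V·s·A⁻¹ = kg·m²·s⁻²·A⁻²
Only (B) matches m²·s⁻².

(B)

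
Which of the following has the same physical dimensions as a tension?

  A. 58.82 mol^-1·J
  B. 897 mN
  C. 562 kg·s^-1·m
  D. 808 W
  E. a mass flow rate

Reference: [tension] = kg·m·s⁻².
Each option:
  A. J·mol⁻¹ = N·m·mol⁻¹ = kg·m²·s⁻²·mol⁻¹
  B. N = kg·m·s⁻²  ← same
  C. kg·m·s⁻¹
  D. W = J·s⁻¹ = kg·m²·s⁻³
  E. [mass flow rate] = kg·s⁻¹
Only B. matches kg·m·s⁻².

B.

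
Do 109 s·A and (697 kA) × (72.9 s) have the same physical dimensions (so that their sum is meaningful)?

In SI base units:
  109 s·A:  A·s = s·A
  (697 kA) × (72.9 s):  [A] · [s] = s·A
Both are s·A, so they have the same dimensions and can be added.

Yes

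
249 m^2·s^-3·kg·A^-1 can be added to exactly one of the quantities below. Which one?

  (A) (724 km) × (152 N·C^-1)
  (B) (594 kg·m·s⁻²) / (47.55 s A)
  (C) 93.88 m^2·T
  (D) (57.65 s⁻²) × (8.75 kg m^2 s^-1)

Reference: kg·m²·s⁻³·A⁻¹.
Each option:
  (A) [m] · [kg·m·s⁻³·A⁻¹] = kg·m²·s⁻³·A⁻¹  ← same
  (B) [kg·m·s⁻²] / [s·A] = kg·m·s⁻³·A⁻¹
  (C) T·m² = Wb·m⁻²·m² = kg·m²·s⁻²·A⁻¹
  (D) [s⁻²] · [kg·m²·s⁻¹] = kg·m²·s⁻³
Only (A) matches kg·m²·s⁻³·A⁻¹.

(A)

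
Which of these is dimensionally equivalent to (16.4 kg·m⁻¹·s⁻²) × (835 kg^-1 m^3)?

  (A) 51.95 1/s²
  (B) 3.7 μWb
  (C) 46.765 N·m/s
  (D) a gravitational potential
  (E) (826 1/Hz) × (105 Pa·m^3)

(D)

Reference: [kg·m⁻¹·s⁻²] · [kg⁻¹·m³] = m²·s⁻².
Each option:
  (A) s⁻²
  (B) Wb = V·s = kg·m²·s⁻²·A⁻¹
  (C) N·m·s⁻¹ = kg·m·s⁻²·m·s⁻¹ = kg·m²·s⁻³
  (D) [gravitational potential] = m²·s⁻²  ← same
  (E) [s] · [kg·m²·s⁻²] = kg·m²·s⁻¹
Only (D) matches m²·s⁻².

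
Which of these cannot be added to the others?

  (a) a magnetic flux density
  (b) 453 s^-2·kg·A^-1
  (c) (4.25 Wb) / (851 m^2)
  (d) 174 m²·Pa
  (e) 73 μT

Dimensions:
  (a) [magnetic flux density] = kg·s⁻²·A⁻¹
  (b) kg·s⁻²·A⁻¹
  (c) [kg·m²·s⁻²·A⁻¹] / [m²] = kg·s⁻²·A⁻¹
  (d) Pa·m² = N·m⁻²·m² = kg·m·s⁻²
  (e) T = Wb·m⁻² = kg·s⁻²·A⁻¹
All reduce to kg·s⁻²·A⁻¹ except (d), which is kg·m·s⁻².

(d)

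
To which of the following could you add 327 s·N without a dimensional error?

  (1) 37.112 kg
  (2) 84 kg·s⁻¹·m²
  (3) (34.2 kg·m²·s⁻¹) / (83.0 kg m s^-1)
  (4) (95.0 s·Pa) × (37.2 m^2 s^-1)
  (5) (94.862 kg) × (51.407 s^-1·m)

Reference: N·s = kg·m·s⁻²·s = kg·m·s⁻¹.
Each option:
  (1) kg
  (2) kg·m²·s⁻¹
  (3) [kg·m²·s⁻¹] / [kg·m·s⁻¹] = m
  (4) [kg·m⁻¹·s⁻¹] · [m²·s⁻¹] = kg·m·s⁻²
  (5) [kg] · [m·s⁻¹] = kg·m·s⁻¹  ← same
Only (5) matches kg·m·s⁻¹.

(5)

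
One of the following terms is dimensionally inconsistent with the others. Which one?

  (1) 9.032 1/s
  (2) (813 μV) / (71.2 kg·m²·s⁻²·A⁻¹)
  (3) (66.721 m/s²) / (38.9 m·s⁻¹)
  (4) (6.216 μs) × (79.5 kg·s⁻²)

In SI base units:
  (1) s⁻¹
  (2) [kg·m²·s⁻³·A⁻¹] / [kg·m²·s⁻²·A⁻¹] = s⁻¹
  (3) [m·s⁻²] / [m·s⁻¹] = s⁻¹
  (4) [s] · [kg·s⁻²] = kg·s⁻¹
All reduce to s⁻¹ except (4), which is kg·s⁻¹.

(4)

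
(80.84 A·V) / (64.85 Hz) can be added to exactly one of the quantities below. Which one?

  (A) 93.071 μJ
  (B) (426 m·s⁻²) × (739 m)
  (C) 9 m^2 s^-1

(A)

Reference: [kg·m²·s⁻³] / [s⁻¹] = kg·m²·s⁻².
Each option:
  (A) J = N·m = kg·m²·s⁻²  ← same
  (B) [m·s⁻²] · [m] = m²·s⁻²
  (C) m²·s⁻¹
Only (A) matches kg·m²·s⁻².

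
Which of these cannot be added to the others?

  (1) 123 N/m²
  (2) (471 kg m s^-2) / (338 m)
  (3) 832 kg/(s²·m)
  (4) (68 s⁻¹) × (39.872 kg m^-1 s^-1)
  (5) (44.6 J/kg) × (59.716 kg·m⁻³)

(2)

Expand each in SI base units:
  (1) N·m⁻² = kg·m·s⁻²·m⁻² = kg·m⁻¹·s⁻²
  (2) [kg·m·s⁻²] / [m] = kg·s⁻²
  (3) kg·m⁻¹·s⁻²
  (4) [s⁻¹] · [kg·m⁻¹·s⁻¹] = kg·m⁻¹·s⁻²
  (5) [m²·s⁻²] · [kg·m⁻³] = kg·m⁻¹·s⁻²
All reduce to kg·m⁻¹·s⁻² except (2), which is kg·s⁻².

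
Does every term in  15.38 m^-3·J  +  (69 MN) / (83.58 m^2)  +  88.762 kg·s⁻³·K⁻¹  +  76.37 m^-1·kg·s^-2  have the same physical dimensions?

In SI base units:
  15.38 m^-3·J:  J·m⁻³ = N·m·m⁻³ = kg·m⁻¹·s⁻²
  (69 MN) / (83.58 m^2):  [kg·m·s⁻²] / [m²] = kg·m⁻¹·s⁻²
  88.762 kg·s⁻³·K⁻¹:  kg·s⁻³·K⁻¹
  76.37 m^-1·kg·s^-2:  kg·m⁻¹·s⁻²
The terms do not share a single dimension (kg·m⁻¹·s⁻² vs kg·s⁻³·K⁻¹).

No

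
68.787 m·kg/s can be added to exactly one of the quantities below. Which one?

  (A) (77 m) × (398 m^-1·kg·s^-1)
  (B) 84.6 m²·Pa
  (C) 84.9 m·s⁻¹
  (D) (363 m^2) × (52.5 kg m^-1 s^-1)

(D)

Reference: kg·m·s⁻¹.
Each option:
  (A) [m] · [kg·m⁻¹·s⁻¹] = kg·s⁻¹
  (B) Pa·m² = N·m⁻²·m² = kg·m·s⁻²
  (C) m·s⁻¹
  (D) [m²] · [kg·m⁻¹·s⁻¹] = kg·m·s⁻¹  ← same
Only (D) matches kg·m·s⁻¹.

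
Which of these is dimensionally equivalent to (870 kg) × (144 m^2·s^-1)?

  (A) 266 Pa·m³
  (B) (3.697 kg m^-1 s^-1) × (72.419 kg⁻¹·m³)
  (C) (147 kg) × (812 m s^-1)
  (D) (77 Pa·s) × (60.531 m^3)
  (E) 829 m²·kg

(D)

Reference: [kg] · [m²·s⁻¹] = kg·m²·s⁻¹.
Each option:
  (A) Pa·m³ = N·m⁻²·m³ = kg·m²·s⁻²
  (B) [kg·m⁻¹·s⁻¹] · [kg⁻¹·m³] = m²·s⁻¹
  (C) [kg] · [m·s⁻¹] = kg·m·s⁻¹
  (D) [kg·m⁻¹·s⁻¹] · [m³] = kg·m²·s⁻¹  ← same
  (E) kg·m²
Only (D) matches kg·m²·s⁻¹.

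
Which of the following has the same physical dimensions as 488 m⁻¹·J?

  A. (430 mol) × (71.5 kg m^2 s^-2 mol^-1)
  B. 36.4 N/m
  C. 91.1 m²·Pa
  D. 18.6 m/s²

C.

Reference: J·m⁻¹ = N·m·m⁻¹ = kg·m·s⁻².
Each option:
  A. [mol] · [kg·m²·s⁻²·mol⁻¹] = kg·m²·s⁻²
  B. N·m⁻¹ = kg·m·s⁻²·m⁻¹ = kg·s⁻²
  C. Pa·m² = N·m⁻²·m² = kg·m·s⁻²  ← same
  D. m·s⁻²
Only C. matches kg·m·s⁻².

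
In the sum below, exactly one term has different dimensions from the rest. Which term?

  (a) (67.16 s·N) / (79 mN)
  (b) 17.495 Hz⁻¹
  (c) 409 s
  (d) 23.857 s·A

In SI base units:
  (a) [kg·m·s⁻¹] / [kg·m·s⁻²] = s
  (b) Hz⁻¹ = (s⁻¹)⁻¹ = s
  (c) s
  (d) A·s = s·A
All reduce to s except (d), which is s·A.

(d)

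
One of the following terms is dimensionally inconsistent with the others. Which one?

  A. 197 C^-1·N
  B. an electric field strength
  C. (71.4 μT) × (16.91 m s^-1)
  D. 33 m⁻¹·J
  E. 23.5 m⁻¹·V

Reduce each to base SI dimensions:
  A. N·C⁻¹ = kg·m·s⁻²·(s·A)⁻¹ = kg·m·s⁻³·A⁻¹
  B. [electric field strength] = kg·m·s⁻³·A⁻¹
  C. [kg·s⁻²·A⁻¹] · [m·s⁻¹] = kg·m·s⁻³·A⁻¹
  D. J·m⁻¹ = N·m·m⁻¹ = kg·m·s⁻²
  E. V·m⁻¹ = J·C⁻¹·m⁻¹ = kg·m·s⁻³·A⁻¹
All reduce to kg·m·s⁻³·A⁻¹ except D., which is kg·m·s⁻².

D.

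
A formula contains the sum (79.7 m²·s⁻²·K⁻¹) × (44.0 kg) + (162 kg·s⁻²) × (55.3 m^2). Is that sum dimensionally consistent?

In SI base units:
  (79.7 m²·s⁻²·K⁻¹) × (44.0 kg):  [m²·s⁻²·K⁻¹] · [kg] = kg·m²·s⁻²·K⁻¹
  (162 kg·s⁻²) × (55.3 m^2):  [kg·s⁻²] · [m²] = kg·m²·s⁻²
kg·m²·s⁻²·K⁻¹ ≠ kg·m²·s⁻², so they cannot be added.

No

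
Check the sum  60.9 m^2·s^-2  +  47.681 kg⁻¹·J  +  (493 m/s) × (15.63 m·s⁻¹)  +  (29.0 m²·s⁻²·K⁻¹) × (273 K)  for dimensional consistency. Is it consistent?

Expand each in SI base units:
  60.9 m^2·s^-2:  m²·s⁻²
  47.681 kg⁻¹·J:  J·kg⁻¹ = N·m·kg⁻¹ = m²·s⁻²
  (493 m/s) × (15.63 m·s⁻¹):  [m·s⁻¹] · [m·s⁻¹] = m²·s⁻²
  (29.0 m²·s⁻²·K⁻¹) × (273 K):  [m²·s⁻²·K⁻¹] · [K] = m²·s⁻²
Every term reduces to m²·s⁻².

Yes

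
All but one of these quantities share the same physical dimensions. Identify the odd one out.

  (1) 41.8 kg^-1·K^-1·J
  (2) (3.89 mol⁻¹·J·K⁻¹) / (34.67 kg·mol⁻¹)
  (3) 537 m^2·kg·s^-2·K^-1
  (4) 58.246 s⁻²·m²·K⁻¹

(3)

In SI base units:
  (1) J·kg⁻¹·K⁻¹ = N·m·kg⁻¹·K⁻¹ = m²·s⁻²·K⁻¹
  (2) [kg·m²·s⁻²·K⁻¹·mol⁻¹] / [kg·mol⁻¹] = m²·s⁻²·K⁻¹
  (3) kg·m²·s⁻²·K⁻¹
  (4) m²·s⁻²·K⁻¹
All reduce to m²·s⁻²·K⁻¹ except (3), which is kg·m²·s⁻²·K⁻¹.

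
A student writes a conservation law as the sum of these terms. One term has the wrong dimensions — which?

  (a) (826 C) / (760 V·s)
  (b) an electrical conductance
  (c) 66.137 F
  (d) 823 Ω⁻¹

Work out the base dimensions of each:
  (a) [s·A] / [kg·m²·s⁻²·A⁻¹] = kg⁻¹·m⁻²·s³·A²
  (b) [electrical conductance] = kg⁻¹·m⁻²·s³·A²
  (c) F = C·V⁻¹ = kg⁻¹·m⁻²·s⁴·A²
  (d) Ω⁻¹ = (V·A⁻¹)⁻¹ = kg⁻¹·m⁻²·s³·A²
All reduce to kg⁻¹·m⁻²·s³·A² except (c), which is kg⁻¹·m⁻²·s⁴·A².

(c)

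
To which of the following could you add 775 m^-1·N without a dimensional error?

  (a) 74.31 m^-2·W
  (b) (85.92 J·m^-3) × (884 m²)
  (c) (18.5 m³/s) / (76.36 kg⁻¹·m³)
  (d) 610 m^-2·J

(d)

Reference: N·m⁻¹ = kg·m·s⁻²·m⁻¹ = kg·s⁻².
Each option:
  (a) W·m⁻² = J·s⁻¹·m⁻² = kg·s⁻³
  (b) [kg·m⁻¹·s⁻²] · [m²] = kg·m·s⁻²
  (c) [m³·s⁻¹] / [kg⁻¹·m³] = kg·s⁻¹
  (d) J·m⁻² = N·m·m⁻² = kg·s⁻²  ← same
Only (d) matches kg·s⁻².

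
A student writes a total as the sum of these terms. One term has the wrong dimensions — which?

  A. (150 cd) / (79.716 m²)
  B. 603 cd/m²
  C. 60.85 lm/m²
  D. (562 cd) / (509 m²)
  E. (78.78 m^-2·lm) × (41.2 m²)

Reduce each to base SI dimensions:
  A. [cd] / [m²] = m⁻²·cd
  B. cd·m⁻² = m⁻²·cd
  C. lm·m⁻² = cd·m⁻² = m⁻²·cd
  D. [cd] / [m²] = m⁻²·cd
  E. [m⁻²·cd] · [m²] = cd
All reduce to m⁻²·cd except E., which is cd.

E.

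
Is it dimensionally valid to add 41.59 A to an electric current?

In SI base units:
  41.59 A:  A
  an electric current:  [electric current] = A
Both are A, so they have the same dimensions and can be added.

Yes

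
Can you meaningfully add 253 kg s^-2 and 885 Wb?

No

Reduce each to base SI dimensions:
  253 kg s^-2:  kg·s⁻²
  885 Wb:  Wb = V·s = kg·m²·s⁻²·A⁻¹
kg·s⁻² ≠ kg·m²·s⁻²·A⁻¹, so they cannot be added.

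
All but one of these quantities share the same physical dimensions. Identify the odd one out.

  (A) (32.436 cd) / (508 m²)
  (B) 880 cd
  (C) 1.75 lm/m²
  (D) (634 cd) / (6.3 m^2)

(B)

Work out the base dimensions of each:
  (A) [cd] / [m²] = m⁻²·cd
  (B) cd
  (C) lm·m⁻² = cd·m⁻² = m⁻²·cd
  (D) [cd] / [m²] = m⁻²·cd
All reduce to m⁻²·cd except (B), which is cd.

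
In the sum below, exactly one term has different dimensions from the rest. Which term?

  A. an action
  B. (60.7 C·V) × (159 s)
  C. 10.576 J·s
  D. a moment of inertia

Work out the base dimensions of each:
  A. [action] = kg·m²·s⁻¹
  B. [kg·m²·s⁻²] · [s] = kg·m²·s⁻¹
  C. J·s = N·m·s = kg·m²·s⁻¹
  D. [moment of inertia] = kg·m²
All reduce to kg·m²·s⁻¹ except D., which is kg·m².

D.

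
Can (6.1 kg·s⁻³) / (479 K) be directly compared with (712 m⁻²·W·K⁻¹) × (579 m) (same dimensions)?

Work out the base dimensions of each:
  (6.1 kg·s⁻³) / (479 K):  [kg·s⁻³] / [K] = kg·s⁻³·K⁻¹
  (712 m⁻²·W·K⁻¹) × (579 m):  [kg·s⁻³·K⁻¹] · [m] = kg·m·s⁻³·K⁻¹
kg·s⁻³·K⁻¹ ≠ kg·m·s⁻³·K⁻¹, so they cannot be added.

No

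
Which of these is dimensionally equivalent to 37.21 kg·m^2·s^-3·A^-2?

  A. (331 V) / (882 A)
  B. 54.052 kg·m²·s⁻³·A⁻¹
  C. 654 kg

Reference: kg·m²·s⁻³·A⁻².
Each option:
  A. [kg·m²·s⁻³·A⁻¹] / [A] = kg·m²·s⁻³·A⁻²  ← same
  B. kg·m²·s⁻³·A⁻¹
  C. kg
Only A. matches kg·m²·s⁻³·A⁻².

A.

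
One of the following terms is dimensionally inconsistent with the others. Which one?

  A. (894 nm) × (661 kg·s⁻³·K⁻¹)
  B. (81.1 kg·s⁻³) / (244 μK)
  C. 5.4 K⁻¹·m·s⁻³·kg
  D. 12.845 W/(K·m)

Work out the base dimensions of each:
  A. [m] · [kg·s⁻³·K⁻¹] = kg·m·s⁻³·K⁻¹
  B. [kg·s⁻³] / [K] = kg·s⁻³·K⁻¹
  C. kg·m·s⁻³·K⁻¹
  D. W·m⁻¹·K⁻¹ = J·s⁻¹·m⁻¹·K⁻¹ = kg·m·s⁻³·K⁻¹
All reduce to kg·m·s⁻³·K⁻¹ except B., which is kg·s⁻³·K⁻¹.

B.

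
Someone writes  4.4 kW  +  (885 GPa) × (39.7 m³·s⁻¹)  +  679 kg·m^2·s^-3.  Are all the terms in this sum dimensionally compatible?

Dimensions:
  4.4 kW:  W = J·s⁻¹ = kg·m²·s⁻³
  (885 GPa) × (39.7 m³·s⁻¹):  [kg·m⁻¹·s⁻²] · [m³·s⁻¹] = kg·m²·s⁻³
  679 kg·m^2·s^-3:  kg·m²·s⁻³
Every term reduces to kg·m²·s⁻³.

Yes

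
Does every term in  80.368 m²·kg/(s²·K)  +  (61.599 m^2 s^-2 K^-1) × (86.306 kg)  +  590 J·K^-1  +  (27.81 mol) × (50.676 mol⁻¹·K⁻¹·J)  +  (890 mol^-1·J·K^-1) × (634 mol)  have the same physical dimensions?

Yes

Expand each in SI base units:
  80.368 m²·kg/(s²·K):  kg·m²·s⁻²·K⁻¹
  (61.599 m^2 s^-2 K^-1) × (86.306 kg):  [m²·s⁻²·K⁻¹] · [kg] = kg·m²·s⁻²·K⁻¹
  590 J·K^-1:  J·K⁻¹ = N·m·K⁻¹ = kg·m²·s⁻²·K⁻¹
  (27.81 mol) × (50.676 mol⁻¹·K⁻¹·J):  [mol] · [kg·m²·s⁻²·K⁻¹·mol⁻¹] = kg·m²·s⁻²·K⁻¹
  (890 mol^-1·J·K^-1) × (634 mol):  [kg·m²·s⁻²·K⁻¹·mol⁻¹] · [mol] = kg·m²·s⁻²·K⁻¹
Every term reduces to kg·m²·s⁻²·K⁻¹.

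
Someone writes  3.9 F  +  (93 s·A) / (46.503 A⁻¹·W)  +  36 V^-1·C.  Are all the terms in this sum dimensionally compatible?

In SI base units:
  3.9 F:  F = C·V⁻¹ = kg⁻¹·m⁻²·s⁴·A²
  (93 s·A) / (46.503 A⁻¹·W):  [s·A] / [kg·m²·s⁻³·A⁻¹] = kg⁻¹·m⁻²·s⁴·A²
  36 V^-1·C:  C·V⁻¹ = s·A·(J·C⁻¹)⁻¹ = kg⁻¹·m⁻²·s⁴·A²
Every term reduces to kg⁻¹·m⁻²·s⁴·A².

Yes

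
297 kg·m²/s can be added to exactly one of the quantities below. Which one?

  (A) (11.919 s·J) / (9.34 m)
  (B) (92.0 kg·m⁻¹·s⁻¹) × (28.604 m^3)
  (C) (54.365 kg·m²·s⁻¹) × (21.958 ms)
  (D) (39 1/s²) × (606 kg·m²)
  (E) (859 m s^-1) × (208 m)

(B)

Reference: kg·m²·s⁻¹.
Each option:
  (A) [kg·m²·s⁻¹] / [m] = kg·m·s⁻¹
  (B) [kg·m⁻¹·s⁻¹] · [m³] = kg·m²·s⁻¹  ← same
  (C) [kg·m²·s⁻¹] · [s] = kg·m²
  (D) [s⁻²] · [kg·m²] = kg·m²·s⁻²
  (E) [m·s⁻¹] · [m] = m²·s⁻¹
Only (B) matches kg·m²·s⁻¹.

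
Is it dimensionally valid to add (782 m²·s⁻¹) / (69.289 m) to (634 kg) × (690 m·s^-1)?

Work out the base dimensions of each:
  (782 m²·s⁻¹) / (69.289 m):  [m²·s⁻¹] / [m] = m·s⁻¹
  (634 kg) × (690 m·s^-1):  [kg] · [m·s⁻¹] = kg·m·s⁻¹
m·s⁻¹ ≠ kg·m·s⁻¹, so they cannot be added.

No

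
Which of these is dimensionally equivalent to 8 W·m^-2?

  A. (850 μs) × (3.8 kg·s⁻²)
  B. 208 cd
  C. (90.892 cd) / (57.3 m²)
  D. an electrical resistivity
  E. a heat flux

E.

Reference: W·m⁻² = J·s⁻¹·m⁻² = kg·s⁻³.
Each option:
  A. [s] · [kg·s⁻²] = kg·s⁻¹
  B. cd
  C. [cd] / [m²] = m⁻²·cd
  D. [electrical resistivity] = kg·m³·s⁻³·A⁻²
  E. [heat flux] = kg·s⁻³  ← same
Only E. matches kg·s⁻³.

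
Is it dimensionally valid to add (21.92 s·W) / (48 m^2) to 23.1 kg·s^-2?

Work out the base dimensions of each:
  (21.92 s·W) / (48 m^2):  [kg·m²·s⁻²] / [m²] = kg·s⁻²
  23.1 kg·s^-2:  kg·s⁻²
Both are kg·s⁻², so they have the same dimensions and can be added.

Yes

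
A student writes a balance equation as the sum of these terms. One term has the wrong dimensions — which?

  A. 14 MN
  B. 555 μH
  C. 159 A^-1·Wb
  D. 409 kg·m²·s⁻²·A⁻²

A.

Reduce each to base SI dimensions:
  A. N = kg·m·s⁻²
  B. H = V·s·A⁻¹ = kg·m²·s⁻²·A⁻²
  C. Wb·A⁻¹ = V·s·A⁻¹ = kg·m²·s⁻²·A⁻²
  D. kg·m²·s⁻²·A⁻²
All reduce to kg·m²·s⁻²·A⁻² except A., which is kg·m·s⁻².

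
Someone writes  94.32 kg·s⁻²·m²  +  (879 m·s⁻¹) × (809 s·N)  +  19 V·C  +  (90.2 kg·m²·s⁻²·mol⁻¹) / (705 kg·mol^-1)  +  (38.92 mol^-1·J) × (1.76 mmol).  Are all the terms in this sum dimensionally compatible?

No

Dimensions:
  94.32 kg·s⁻²·m²:  kg·m²·s⁻²
  (879 m·s⁻¹) × (809 s·N):  [m·s⁻¹] · [kg·m·s⁻¹] = kg·m²·s⁻²
  19 V·C:  C·V = s·A·J·C⁻¹ = kg·m²·s⁻²
  (90.2 kg·m²·s⁻²·mol⁻¹) / (705 kg·mol^-1):  [kg·m²·s⁻²·mol⁻¹] / [kg·mol⁻¹] = m²·s⁻²
  (38.92 mol^-1·J) × (1.76 mmol):  [kg·m²·s⁻²·mol⁻¹] · [mol] = kg·m²·s⁻²
The terms do not share a single dimension (kg·m²·s⁻² vs m²·s⁻²).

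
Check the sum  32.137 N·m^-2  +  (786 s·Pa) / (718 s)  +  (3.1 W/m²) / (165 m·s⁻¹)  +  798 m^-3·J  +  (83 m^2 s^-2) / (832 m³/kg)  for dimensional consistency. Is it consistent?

Reduce each to base SI dimensions:
  32.137 N·m^-2:  N·m⁻² = kg·m·s⁻²·m⁻² = kg·m⁻¹·s⁻²
  (786 s·Pa) / (718 s):  [kg·m⁻¹·s⁻¹] / [s] = kg·m⁻¹·s⁻²
  (3.1 W/m²) / (165 m·s⁻¹):  [kg·s⁻³] / [m·s⁻¹] = kg·m⁻¹·s⁻²
  798 m^-3·J:  J·m⁻³ = N·m·m⁻³ = kg·m⁻¹·s⁻²
  (83 m^2 s^-2) / (832 m³/kg):  [m²·s⁻²] / [kg⁻¹·m³] = kg·m⁻¹·s⁻²
Every term reduces to kg·m⁻¹·s⁻².

Yes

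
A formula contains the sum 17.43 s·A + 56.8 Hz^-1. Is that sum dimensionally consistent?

No

Expand each in SI base units:
  17.43 s·A:  A·s = s·A
  56.8 Hz^-1:  Hz⁻¹ = (s⁻¹)⁻¹ = s
s·A ≠ s, so they cannot be added.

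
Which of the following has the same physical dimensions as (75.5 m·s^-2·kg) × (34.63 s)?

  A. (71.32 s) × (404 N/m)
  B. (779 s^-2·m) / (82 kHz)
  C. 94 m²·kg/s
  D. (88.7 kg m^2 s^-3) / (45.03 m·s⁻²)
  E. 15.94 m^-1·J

Reference: [kg·m·s⁻²] · [s] = kg·m·s⁻¹.
Each option:
  A. [s] · [kg·s⁻²] = kg·s⁻¹
  B. [m·s⁻²] / [s⁻¹] = m·s⁻¹
  C. kg·m²·s⁻¹
  D. [kg·m²·s⁻³] / [m·s⁻²] = kg·m·s⁻¹  ← same
  E. J·m⁻¹ = N·m·m⁻¹ = kg·m·s⁻²
Only D. matches kg·m·s⁻¹.

D.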